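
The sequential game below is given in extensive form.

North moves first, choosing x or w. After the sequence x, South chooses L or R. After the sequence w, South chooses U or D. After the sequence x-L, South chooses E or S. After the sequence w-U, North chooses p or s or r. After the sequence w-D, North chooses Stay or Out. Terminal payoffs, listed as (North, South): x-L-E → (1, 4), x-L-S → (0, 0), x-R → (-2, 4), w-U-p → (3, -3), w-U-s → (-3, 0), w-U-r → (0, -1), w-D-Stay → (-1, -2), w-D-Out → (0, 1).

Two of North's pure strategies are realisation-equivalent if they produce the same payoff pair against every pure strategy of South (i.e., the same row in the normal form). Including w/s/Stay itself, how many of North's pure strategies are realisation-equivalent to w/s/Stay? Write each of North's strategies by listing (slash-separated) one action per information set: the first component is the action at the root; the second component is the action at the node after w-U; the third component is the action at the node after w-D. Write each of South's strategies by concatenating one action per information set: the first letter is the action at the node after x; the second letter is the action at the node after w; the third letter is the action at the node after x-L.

Row for w/s/Stay (columns LUE, LUS, LDE, LDS, RUE, RUS, RDE, RDS): (-3,0) (-3,0) (-1,-2) (-1,-2) (-3,0) (-3,0) (-1,-2) (-1,-2).
Every one of North's information sets is on the play path for some reply by South when North follows w/s/Stay.
Changing the action at any of them therefore changes at least one column, so only w/s/Stay itself gives this row.

1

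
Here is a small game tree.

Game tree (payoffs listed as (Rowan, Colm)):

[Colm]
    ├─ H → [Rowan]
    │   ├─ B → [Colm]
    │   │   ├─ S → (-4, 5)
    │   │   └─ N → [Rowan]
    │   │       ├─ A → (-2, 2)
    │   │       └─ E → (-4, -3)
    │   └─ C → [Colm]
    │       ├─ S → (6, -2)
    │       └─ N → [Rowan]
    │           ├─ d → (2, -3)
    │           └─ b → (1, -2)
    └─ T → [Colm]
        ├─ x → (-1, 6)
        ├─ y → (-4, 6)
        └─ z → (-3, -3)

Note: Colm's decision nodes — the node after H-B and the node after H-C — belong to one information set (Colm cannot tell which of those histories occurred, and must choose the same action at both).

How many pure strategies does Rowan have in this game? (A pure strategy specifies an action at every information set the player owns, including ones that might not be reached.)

Rowan owns the node after H with actions {B, C} — two choices.
Rowan owns the node after H-B-N with actions {A, E} — two choices.
Rowan owns the node after H-C-N with actions {d, b} — two choices.
A pure strategy fixes one action at each information set independently, so the count is the product 2 × 2 × 2 = 8.
(For reference, Colm has 12 pure strategies, giving a 8×12 normal-form matrix.)

8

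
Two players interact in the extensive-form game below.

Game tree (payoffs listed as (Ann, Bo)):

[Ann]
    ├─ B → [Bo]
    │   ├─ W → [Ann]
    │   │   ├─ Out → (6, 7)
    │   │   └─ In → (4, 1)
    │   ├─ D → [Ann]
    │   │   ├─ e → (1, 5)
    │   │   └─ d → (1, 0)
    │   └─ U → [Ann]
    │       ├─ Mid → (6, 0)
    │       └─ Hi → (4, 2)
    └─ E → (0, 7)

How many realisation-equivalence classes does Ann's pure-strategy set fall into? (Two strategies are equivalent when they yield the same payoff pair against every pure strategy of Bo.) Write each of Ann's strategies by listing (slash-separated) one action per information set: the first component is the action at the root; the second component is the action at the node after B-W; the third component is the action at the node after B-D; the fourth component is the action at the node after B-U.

9

Ann has 16 pure strategies: B/Out/e/Mid, B/Out/e/Hi, B/Out/d/Mid, B/Out/d/Hi, B/In/e/Mid, B/In/e/Hi, B/In/d/Mid, B/In/d/Hi, E/Out/e/Mid, E/Out/e/Hi, E/Out/d/Mid, E/Out/d/Hi, E/In/e/Mid, E/In/e/Hi, E/In/d/Mid, E/In/d/Hi. Columns: W, D, U.
{B/Out/e/Mid} → row (6,7) (1,5) (6,0)
{B/Out/e/Hi} → row (6,7) (1,5) (4,2)
{B/Out/d/Mid} → row (6,7) (1,0) (6,0)
{B/Out/d/Hi} → row (6,7) (1,0) (4,2)
{B/In/e/Mid} → row (4,1) (1,5) (6,0)
{B/In/e/Hi} → row (4,1) (1,5) (4,2)
{B/In/d/Mid} → row (4,1) (1,0) (6,0)
{B/In/d/Hi} → row (4,1) (1,0) (4,2)
{E/Out/e/Mid, E/Out/e/Hi, E/Out/d/Mid, E/Out/d/Hi, E/In/e/Mid, E/In/e/Hi, E/In/d/Mid, E/In/d/Hi} → row (0,7) (0,7) (0,7)
That's 9 distinct rows out of 16 strategies.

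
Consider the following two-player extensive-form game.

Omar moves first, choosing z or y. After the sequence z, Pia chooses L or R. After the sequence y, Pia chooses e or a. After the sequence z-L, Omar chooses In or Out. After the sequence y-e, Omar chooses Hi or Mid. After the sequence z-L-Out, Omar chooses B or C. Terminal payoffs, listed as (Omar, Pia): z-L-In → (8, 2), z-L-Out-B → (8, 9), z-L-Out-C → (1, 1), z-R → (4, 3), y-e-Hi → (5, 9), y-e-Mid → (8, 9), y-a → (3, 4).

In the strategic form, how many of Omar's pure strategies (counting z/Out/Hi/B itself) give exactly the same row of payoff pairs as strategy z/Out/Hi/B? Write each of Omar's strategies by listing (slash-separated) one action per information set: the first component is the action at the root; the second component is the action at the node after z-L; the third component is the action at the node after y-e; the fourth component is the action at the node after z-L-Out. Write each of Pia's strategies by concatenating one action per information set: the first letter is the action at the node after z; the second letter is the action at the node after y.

Row for z/Out/Hi/B (columns Le, La, Re, Ra): (8,9) (8,9) (4,3) (4,3).
Under z/Out/Hi/B, Omar's choice at the node after y-e can never be reached regardless of what Pia does, so varying those choices leaves every outcome unchanged.
Holding the reachable choices fixed and varying the unreachable one freely already gives 2 equivalent strategies.
No other strategy reproduces this row, so those 2 are the full class: z/Out/Hi/B, z/Out/Mid/B.

2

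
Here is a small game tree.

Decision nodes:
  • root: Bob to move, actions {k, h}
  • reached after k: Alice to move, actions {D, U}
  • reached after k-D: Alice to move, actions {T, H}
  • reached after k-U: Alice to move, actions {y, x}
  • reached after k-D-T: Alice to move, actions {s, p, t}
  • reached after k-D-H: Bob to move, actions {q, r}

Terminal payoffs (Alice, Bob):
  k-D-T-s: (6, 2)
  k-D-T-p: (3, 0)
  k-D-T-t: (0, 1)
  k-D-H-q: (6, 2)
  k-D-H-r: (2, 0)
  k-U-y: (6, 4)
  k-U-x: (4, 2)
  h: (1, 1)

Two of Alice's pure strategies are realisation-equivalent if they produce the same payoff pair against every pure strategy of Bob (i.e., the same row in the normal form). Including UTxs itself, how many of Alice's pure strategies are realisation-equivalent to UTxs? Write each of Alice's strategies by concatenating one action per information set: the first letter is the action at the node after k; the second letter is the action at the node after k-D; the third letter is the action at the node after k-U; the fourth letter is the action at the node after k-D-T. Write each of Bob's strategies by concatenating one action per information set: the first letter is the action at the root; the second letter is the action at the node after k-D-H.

6

Row for UTxs (columns kq, kr, hq, hr): (4,2) (4,2) (1,1) (1,1).
Under UTxs, Alice's choice at the node after k-D and at the node after k-D-T can never be reached regardless of what Bob does, so varying those choices leaves every outcome unchanged.
Holding the reachable choices fixed and varying the unreachable ones freely already gives 2 × 3 = 6 equivalent strategies.
No other strategy reproduces this row, so those 6 are the full class: UTxs, UTxp, UTxt, UHxs, UHxp, UHxt.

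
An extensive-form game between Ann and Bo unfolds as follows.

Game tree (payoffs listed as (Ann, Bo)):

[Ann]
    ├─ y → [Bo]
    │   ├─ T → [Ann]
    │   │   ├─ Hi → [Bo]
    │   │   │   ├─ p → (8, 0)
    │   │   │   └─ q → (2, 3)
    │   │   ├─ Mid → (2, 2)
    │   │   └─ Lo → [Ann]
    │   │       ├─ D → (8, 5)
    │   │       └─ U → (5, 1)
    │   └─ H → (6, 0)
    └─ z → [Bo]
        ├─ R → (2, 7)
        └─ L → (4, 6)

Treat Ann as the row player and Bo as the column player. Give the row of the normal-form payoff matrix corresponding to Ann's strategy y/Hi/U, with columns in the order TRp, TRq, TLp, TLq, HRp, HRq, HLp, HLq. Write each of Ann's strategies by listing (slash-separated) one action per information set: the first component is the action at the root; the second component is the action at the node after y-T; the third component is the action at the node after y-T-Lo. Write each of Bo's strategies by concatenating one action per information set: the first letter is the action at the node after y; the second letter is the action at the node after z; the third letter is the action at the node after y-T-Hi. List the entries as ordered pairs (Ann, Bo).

vs TRp: Ann plays y → Bo plays T at [y] → Ann plays Hi at [y-T] → Bo plays p at [y-T-Hi] → (8, 0)
vs TRq: Ann plays y → Bo plays T at [y] → Ann plays Hi at [y-T] → Bo plays q at [y-T-Hi] → (2, 3)
vs TLp: Ann plays y → Bo plays T at [y] → Ann plays Hi at [y-T] → Bo plays p at [y-T-Hi] → (8, 0)
vs TLq: Ann plays y → Bo plays T at [y] → Ann plays Hi at [y-T] → Bo plays q at [y-T-Hi] → (2, 3)
vs HRp: Ann plays y → Bo plays H at [y] → (6, 0)
vs HRq: Ann plays y → Bo plays H at [y] → (6, 0)
vs HLp: Ann plays y → Bo plays H at [y] → (6, 0)
vs HLq: Ann plays y → Bo plays H at [y] → (6, 0)

(8,0) (2,3) (8,0) (2,3) (6,0) (6,0) (6,0) (6,0)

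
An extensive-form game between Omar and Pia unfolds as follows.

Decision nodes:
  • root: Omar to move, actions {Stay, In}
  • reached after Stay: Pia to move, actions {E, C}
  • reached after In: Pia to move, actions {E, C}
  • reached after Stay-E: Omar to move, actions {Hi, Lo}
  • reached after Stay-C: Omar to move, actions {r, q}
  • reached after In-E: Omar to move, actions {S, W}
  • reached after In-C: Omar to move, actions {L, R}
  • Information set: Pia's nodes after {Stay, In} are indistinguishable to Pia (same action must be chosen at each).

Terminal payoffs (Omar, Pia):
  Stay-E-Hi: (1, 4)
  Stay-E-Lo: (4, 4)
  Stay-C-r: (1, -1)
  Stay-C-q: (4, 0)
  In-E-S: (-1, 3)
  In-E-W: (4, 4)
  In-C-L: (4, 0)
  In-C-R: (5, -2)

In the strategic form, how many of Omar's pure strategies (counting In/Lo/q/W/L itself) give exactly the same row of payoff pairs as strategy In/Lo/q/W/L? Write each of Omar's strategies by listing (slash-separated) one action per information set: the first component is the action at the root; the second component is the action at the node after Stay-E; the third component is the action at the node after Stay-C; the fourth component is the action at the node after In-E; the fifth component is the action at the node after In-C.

Row for In/Lo/q/W/L (columns E, C): (4,4) (4,0).
Under In/Lo/q/W/L, Omar's choice at the node after Stay-E and at the node after Stay-C can never be reached regardless of what Pia does, so varying those choices leaves every outcome unchanged.
Holding the reachable choices fixed and varying the unreachable ones freely already gives 2 × 2 = 4 equivalent strategies.
Checking the remaining rows, Stay/Lo/q/S/L, Stay/Lo/q/S/R, Stay/Lo/q/W/L, Stay/Lo/q/W/R also happen to give the same payoffs in every column, bringing the total to 8: Stay/Lo/q/S/L, Stay/Lo/q/S/R, Stay/Lo/q/W/L, Stay/Lo/q/W/R, In/Hi/r/W/L, In/Hi/q/W/L, In/Lo/r/W/L, In/Lo/q/W/L.

8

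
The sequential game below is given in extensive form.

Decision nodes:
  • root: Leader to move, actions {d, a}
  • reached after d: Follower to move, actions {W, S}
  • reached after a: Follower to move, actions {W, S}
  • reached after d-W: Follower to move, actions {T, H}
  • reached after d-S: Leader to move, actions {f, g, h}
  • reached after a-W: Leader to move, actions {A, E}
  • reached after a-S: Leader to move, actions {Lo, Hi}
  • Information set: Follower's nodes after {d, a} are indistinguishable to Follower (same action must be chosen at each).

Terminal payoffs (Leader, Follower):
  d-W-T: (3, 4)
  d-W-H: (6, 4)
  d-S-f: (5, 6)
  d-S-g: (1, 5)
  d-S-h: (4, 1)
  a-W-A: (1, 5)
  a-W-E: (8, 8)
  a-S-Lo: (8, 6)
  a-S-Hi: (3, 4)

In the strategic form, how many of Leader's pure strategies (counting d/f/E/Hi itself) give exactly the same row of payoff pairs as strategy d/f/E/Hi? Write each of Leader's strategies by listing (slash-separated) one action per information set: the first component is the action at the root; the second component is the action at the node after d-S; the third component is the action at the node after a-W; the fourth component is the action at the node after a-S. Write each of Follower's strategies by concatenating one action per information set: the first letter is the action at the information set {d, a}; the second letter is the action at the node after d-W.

Row for d/f/E/Hi (columns WT, WH, ST, SH): (3,4) (6,4) (5,6) (5,6).
Under d/f/E/Hi, Leader's choice at the node after a-W and at the node after a-S can never be reached regardless of what Follower does, so varying those choices leaves every outcome unchanged.
Holding the reachable choices fixed and varying the unreachable ones freely already gives 2 × 2 = 4 equivalent strategies.
No other strategy reproduces this row, so those 4 are the full class: d/f/A/Lo, d/f/A/Hi, d/f/E/Lo, d/f/E/Hi.

4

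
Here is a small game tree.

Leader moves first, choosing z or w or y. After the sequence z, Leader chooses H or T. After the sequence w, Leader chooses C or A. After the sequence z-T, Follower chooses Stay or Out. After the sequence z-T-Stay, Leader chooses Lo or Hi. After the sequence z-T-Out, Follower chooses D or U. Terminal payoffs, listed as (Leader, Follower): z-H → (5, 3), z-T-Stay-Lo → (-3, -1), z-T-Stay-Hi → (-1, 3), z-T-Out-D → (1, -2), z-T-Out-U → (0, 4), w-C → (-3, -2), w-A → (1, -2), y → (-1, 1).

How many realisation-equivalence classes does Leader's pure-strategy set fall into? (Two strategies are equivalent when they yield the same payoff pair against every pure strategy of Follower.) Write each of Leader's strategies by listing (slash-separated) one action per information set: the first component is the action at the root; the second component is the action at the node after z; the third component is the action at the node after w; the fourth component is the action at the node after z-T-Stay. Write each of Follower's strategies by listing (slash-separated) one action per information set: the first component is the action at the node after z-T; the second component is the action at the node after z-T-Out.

Leader has 24 pure strategies: z/H/C/Lo, z/H/C/Hi, z/H/A/Lo, z/H/A/Hi, z/T/C/Lo, z/T/C/Hi, z/T/A/Lo, z/T/A/Hi, w/H/C/Lo, w/H/C/Hi, w/H/A/Lo, w/H/A/Hi, w/T/C/Lo, w/T/C/Hi, w/T/A/Lo, w/T/A/Hi, y/H/C/Lo, y/H/C/Hi, y/H/A/Lo, y/H/A/Hi, y/T/C/Lo, y/T/C/Hi, y/T/A/Lo, y/T/A/Hi. Columns: Stay/D, Stay/U, Out/D, Out/U.
{z/H/C/Lo, z/H/C/Hi, z/H/A/Lo, z/H/A/Hi} → row (5,3) (5,3) (5,3) (5,3)
{z/T/C/Lo, z/T/A/Lo} → row (-3,-1) (-3,-1) (1,-2) (0,4)
{z/T/C/Hi, z/T/A/Hi} → row (-1,3) (-1,3) (1,-2) (0,4)
{w/H/C/Lo, w/H/C/Hi, w/T/C/Lo, w/T/C/Hi} → row (-3,-2) (-3,-2) (-3,-2) (-3,-2)
{w/H/A/Lo, w/H/A/Hi, w/T/A/Lo, w/T/A/Hi} → row (1,-2) (1,-2) (1,-2) (1,-2)
{y/H/C/Lo, y/H/C/Hi, y/H/A/Lo, y/H/A/Hi, y/T/C/Lo, y/T/C/Hi, y/T/A/Lo, y/T/A/Hi} → row (-1,1) (-1,1) (-1,1) (-1,1)
That's 6 distinct rows out of 24 strategies.

6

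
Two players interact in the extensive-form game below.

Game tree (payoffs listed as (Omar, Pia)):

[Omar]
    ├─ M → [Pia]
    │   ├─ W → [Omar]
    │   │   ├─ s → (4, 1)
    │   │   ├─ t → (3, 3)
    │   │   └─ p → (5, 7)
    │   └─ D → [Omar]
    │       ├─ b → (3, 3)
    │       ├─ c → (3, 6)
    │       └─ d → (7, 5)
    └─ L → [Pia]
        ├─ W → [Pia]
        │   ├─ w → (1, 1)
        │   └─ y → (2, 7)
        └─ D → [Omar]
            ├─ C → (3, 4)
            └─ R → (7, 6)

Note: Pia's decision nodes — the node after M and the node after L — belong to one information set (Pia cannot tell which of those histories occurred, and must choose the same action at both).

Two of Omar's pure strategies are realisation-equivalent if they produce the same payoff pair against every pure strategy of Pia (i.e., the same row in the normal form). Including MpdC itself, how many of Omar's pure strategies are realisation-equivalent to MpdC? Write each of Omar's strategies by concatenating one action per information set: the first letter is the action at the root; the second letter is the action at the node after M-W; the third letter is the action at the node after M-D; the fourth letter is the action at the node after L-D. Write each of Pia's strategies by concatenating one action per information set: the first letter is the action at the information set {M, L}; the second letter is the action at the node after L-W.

2

Row for MpdC (columns Ww, Wy, Dw, Dy): (5,7) (5,7) (7,5) (7,5).
Under MpdC, Omar's choice at the node after L-D can never be reached regardless of what Pia does, so varying those choices leaves every outcome unchanged.
Holding the reachable choices fixed and varying the unreachable one freely already gives 2 equivalent strategies.
No other strategy reproduces this row, so those 2 are the full class: MpdC, MpdR.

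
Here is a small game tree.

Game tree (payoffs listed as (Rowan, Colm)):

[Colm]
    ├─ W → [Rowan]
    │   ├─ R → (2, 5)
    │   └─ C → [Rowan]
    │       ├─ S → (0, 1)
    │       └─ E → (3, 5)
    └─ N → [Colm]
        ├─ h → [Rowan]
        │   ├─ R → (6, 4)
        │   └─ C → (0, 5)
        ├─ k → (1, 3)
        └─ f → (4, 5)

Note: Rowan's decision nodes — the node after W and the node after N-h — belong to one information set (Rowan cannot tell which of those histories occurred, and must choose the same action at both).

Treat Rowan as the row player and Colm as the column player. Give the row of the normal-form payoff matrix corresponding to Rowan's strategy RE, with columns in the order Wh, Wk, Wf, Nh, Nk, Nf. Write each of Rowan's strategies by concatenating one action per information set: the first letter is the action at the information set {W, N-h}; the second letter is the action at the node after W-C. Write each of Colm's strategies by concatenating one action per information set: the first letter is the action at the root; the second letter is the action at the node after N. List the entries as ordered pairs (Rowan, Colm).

vs Wh: Colm plays W → Rowan plays R at [W] → (2, 5)
vs Wk: Colm plays W → Rowan plays R at [W] → (2, 5)
vs Wf: Colm plays W → Rowan plays R at [W] → (2, 5)
vs Nh: Colm plays N → Colm plays h at [N] → Rowan plays R at [N-h] → (6, 4)
vs Nk: Colm plays N → Colm plays k at [N] → (1, 3)
vs Nf: Colm plays N → Colm plays f at [N] → (4, 5)

(2,5) (2,5) (2,5) (6,4) (1,3) (4,5)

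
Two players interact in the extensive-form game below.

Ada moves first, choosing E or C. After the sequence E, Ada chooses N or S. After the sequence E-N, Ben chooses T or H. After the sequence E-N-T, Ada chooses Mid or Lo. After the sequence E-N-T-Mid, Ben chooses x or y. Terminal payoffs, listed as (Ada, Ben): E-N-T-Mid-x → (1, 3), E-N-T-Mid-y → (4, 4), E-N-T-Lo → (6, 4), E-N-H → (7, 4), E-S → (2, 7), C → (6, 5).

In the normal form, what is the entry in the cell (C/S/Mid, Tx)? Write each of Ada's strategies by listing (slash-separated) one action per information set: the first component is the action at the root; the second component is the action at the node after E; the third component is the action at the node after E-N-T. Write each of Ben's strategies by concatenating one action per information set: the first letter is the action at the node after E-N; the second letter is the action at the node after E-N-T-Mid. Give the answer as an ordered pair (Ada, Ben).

Trace the play path from the root:
  Ada plays C
→ terminal payoff (6, 5).
(Ada's choice at the node after E is never reached on this path, so it doesn't affect the outcome.)

(6, 5)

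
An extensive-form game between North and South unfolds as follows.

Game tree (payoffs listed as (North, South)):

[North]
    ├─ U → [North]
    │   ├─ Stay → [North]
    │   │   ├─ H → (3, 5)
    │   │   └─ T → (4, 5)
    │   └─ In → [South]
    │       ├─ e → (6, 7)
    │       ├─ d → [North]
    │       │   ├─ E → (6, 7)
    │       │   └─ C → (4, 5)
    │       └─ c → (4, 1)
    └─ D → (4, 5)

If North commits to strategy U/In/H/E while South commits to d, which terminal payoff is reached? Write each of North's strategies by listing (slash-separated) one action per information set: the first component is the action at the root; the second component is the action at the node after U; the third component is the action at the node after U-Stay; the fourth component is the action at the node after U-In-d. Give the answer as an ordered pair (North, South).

Trace the play path from the root:
  North plays U
  North plays In at [U]
  South plays d at [U-In]
  North plays E at [U-In-d]
→ terminal payoff (6, 7).
(North's choice at the node after U-Stay is never reached on this path, so it doesn't affect the outcome.)

(6, 7)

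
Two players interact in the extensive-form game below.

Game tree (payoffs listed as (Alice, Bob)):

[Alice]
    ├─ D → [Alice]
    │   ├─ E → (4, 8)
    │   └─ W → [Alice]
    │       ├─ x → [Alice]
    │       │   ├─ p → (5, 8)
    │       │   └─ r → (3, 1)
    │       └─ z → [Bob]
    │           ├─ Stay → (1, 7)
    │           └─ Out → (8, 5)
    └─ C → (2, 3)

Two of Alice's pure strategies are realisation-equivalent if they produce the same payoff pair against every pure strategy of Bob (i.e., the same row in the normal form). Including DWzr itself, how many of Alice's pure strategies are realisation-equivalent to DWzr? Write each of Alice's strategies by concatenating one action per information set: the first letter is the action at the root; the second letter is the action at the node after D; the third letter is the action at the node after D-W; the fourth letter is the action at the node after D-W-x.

2

Row for DWzr (columns Stay, Out): (1,7) (8,5).
Under DWzr, Alice's choice at the node after D-W-x can never be reached regardless of what Bob does, so varying those choices leaves every outcome unchanged.
Holding the reachable choices fixed and varying the unreachable one freely already gives 2 equivalent strategies.
No other strategy reproduces this row, so those 2 are the full class: DWzp, DWzr.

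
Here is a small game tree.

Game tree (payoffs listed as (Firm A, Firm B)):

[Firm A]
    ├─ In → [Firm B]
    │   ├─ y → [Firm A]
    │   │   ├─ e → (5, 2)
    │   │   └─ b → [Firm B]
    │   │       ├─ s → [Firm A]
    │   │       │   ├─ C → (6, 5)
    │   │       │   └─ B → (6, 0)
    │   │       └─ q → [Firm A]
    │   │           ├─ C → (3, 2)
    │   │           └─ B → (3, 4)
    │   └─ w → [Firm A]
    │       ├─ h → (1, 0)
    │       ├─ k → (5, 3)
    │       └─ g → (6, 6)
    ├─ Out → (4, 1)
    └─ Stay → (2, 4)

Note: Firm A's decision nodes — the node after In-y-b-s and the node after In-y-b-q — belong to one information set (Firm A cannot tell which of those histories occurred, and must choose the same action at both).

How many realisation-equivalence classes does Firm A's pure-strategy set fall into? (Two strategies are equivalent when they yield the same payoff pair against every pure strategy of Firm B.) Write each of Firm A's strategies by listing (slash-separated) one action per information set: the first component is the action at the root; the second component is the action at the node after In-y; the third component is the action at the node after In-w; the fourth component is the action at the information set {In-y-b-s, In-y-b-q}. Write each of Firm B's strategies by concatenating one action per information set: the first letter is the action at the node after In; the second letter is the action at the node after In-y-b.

11

Firm A has 36 pure strategies: In/e/h/C, In/e/h/B, In/e/k/C, In/e/k/B, In/e/g/C, In/e/g/B, In/b/h/C, In/b/h/B, In/b/k/C, In/b/k/B, In/b/g/C, In/b/g/B, Out/e/h/C, Out/e/h/B, Out/e/k/C, Out/e/k/B, Out/e/g/C, Out/e/g/B, Out/b/h/C, Out/b/h/B, Out/b/k/C, Out/b/k/B, Out/b/g/C, Out/b/g/B, Stay/e/h/C, Stay/e/h/B, Stay/e/k/C, Stay/e/k/B, Stay/e/g/C, Stay/e/g/B, Stay/b/h/C, Stay/b/h/B, Stay/b/k/C, Stay/b/k/B, Stay/b/g/C, Stay/b/g/B. Columns: ys, yq, ws, wq.
{In/e/h/C, In/e/h/B} → row (5,2) (5,2) (1,0) (1,0)
{In/e/k/C, In/e/k/B} → row (5,2) (5,2) (5,3) (5,3)
{In/e/g/C, In/e/g/B} → row (5,2) (5,2) (6,6) (6,6)
{In/b/h/C} → row (6,5) (3,2) (1,0) (1,0)
{In/b/h/B} → row (6,0) (3,4) (1,0) (1,0)
{In/b/k/C} → row (6,5) (3,2) (5,3) (5,3)
{In/b/k/B} → row (6,0) (3,4) (5,3) (5,3)
{In/b/g/C} → row (6,5) (3,2) (6,6) (6,6)
{In/b/g/B} → row (6,0) (3,4) (6,6) (6,6)
{Out/e/h/C, Out/e/h/B, Out/e/k/C, Out/e/k/B, Out/e/g/C, Out/e/g/B, Out/b/h/C, Out/b/h/B, Out/b/k/C, Out/b/k/B, Out/b/g/C, Out/b/g/B} → row (4,1) (4,1) (4,1) (4,1)
{Stay/e/h/C, Stay/e/h/B, Stay/e/k/C, Stay/e/k/B, Stay/e/g/C, Stay/e/g/B, Stay/b/h/C, Stay/b/h/B, Stay/b/k/C, Stay/b/k/B, Stay/b/g/C, Stay/b/g/B} → row (2,4) (2,4) (2,4) (2,4)
That's 11 distinct rows out of 36 strategies.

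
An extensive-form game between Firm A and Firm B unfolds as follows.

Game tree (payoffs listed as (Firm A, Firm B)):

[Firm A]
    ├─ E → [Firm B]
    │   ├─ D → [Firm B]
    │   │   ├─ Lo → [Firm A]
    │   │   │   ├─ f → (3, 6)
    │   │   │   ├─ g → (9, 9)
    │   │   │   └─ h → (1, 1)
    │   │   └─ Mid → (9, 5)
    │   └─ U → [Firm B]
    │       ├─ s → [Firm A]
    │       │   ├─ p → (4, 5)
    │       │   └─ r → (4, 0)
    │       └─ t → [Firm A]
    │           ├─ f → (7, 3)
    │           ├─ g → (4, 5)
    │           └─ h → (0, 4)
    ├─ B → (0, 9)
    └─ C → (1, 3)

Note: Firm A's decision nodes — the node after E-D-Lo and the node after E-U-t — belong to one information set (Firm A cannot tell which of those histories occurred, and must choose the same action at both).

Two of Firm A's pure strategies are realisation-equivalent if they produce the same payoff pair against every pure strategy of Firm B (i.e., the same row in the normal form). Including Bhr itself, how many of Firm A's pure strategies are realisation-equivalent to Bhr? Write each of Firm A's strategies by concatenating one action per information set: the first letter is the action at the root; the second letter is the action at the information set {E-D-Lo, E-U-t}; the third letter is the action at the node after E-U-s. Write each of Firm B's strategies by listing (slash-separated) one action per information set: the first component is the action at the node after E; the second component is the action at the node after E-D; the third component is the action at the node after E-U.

6

Row for Bhr (columns D/Lo/s, D/Lo/t, D/Mid/s, D/Mid/t, U/Lo/s, U/Lo/t, U/Mid/s, U/Mid/t): (0,9) (0,9) (0,9) (0,9) (0,9) (0,9) (0,9) (0,9).
Under Bhr, Firm A's choice at the information set {E-D-Lo, E-U-t} and at the node after E-U-s can never be reached regardless of what Firm B does, so varying those choices leaves every outcome unchanged.
Holding the reachable choices fixed and varying the unreachable ones freely already gives 3 × 2 = 6 equivalent strategies.
No other strategy reproduces this row, so those 6 are the full class: Bfp, Bfr, Bgp, Bgr, Bhp, Bhr.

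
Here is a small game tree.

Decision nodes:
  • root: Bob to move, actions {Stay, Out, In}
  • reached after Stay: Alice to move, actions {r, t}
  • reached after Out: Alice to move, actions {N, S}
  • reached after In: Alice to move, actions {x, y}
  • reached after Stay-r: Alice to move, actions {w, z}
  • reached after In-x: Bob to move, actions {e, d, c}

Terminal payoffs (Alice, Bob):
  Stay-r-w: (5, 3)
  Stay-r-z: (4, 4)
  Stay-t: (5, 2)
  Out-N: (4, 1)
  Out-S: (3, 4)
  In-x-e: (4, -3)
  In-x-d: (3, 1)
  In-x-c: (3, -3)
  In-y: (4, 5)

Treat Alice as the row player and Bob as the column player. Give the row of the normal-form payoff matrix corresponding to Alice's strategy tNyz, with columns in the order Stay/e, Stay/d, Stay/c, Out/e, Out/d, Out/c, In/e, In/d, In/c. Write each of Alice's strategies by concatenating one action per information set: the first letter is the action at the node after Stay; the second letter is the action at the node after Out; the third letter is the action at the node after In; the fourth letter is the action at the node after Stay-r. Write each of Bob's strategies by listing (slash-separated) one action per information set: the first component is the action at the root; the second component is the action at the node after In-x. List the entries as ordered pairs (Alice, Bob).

vs Stay/e: Bob plays Stay → Alice plays t at [Stay] → (5, 2)
vs Stay/d: Bob plays Stay → Alice plays t at [Stay] → (5, 2)
vs Stay/c: Bob plays Stay → Alice plays t at [Stay] → (5, 2)
vs Out/e: Bob plays Out → Alice plays N at [Out] → (4, 1)
vs Out/d: Bob plays Out → Alice plays N at [Out] → (4, 1)
vs Out/c: Bob plays Out → Alice plays N at [Out] → (4, 1)
vs In/e: Bob plays In → Alice plays y at [In] → (4, 5)
vs In/d: Bob plays In → Alice plays y at [In] → (4, 5)
vs In/c: Bob plays In → Alice plays y at [In] → (4, 5)

(5,2) (5,2) (5,2) (4,1) (4,1) (4,1) (4,5) (4,5) (4,5)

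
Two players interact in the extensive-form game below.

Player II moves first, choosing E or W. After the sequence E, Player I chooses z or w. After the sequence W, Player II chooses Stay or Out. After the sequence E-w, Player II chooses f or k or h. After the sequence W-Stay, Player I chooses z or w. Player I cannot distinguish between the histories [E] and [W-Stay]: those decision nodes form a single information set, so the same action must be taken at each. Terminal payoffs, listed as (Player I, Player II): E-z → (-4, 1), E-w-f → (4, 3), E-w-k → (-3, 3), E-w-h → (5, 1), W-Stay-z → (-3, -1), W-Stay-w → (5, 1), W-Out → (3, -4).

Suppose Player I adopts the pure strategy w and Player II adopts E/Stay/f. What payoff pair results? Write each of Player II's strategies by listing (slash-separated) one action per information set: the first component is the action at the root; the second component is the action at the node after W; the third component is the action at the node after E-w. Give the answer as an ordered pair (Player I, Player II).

(4, 3)

Trace the play path from the root:
  Player II plays E
  Player I plays w at [E]
  Player II plays f at [E-w]
→ terminal payoff (4, 3).
(Player II's choice at the node after W is never reached on this path, so it doesn't affect the outcome.)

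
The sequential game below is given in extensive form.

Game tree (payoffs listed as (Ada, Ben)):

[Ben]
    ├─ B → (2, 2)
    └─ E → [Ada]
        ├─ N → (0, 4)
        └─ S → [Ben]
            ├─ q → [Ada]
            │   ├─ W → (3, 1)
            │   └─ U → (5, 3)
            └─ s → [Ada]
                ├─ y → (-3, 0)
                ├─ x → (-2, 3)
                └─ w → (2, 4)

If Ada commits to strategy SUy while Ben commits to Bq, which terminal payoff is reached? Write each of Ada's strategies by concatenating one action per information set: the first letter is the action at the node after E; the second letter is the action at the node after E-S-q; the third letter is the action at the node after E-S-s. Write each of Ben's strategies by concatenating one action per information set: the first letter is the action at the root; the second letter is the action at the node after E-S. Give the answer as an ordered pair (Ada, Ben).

(2, 2)

Trace the play path from the root:
  Ben plays B
→ terminal payoff (2, 2).
(Ada's choice at the node after E is never reached on this path, so it doesn't affect the outcome.)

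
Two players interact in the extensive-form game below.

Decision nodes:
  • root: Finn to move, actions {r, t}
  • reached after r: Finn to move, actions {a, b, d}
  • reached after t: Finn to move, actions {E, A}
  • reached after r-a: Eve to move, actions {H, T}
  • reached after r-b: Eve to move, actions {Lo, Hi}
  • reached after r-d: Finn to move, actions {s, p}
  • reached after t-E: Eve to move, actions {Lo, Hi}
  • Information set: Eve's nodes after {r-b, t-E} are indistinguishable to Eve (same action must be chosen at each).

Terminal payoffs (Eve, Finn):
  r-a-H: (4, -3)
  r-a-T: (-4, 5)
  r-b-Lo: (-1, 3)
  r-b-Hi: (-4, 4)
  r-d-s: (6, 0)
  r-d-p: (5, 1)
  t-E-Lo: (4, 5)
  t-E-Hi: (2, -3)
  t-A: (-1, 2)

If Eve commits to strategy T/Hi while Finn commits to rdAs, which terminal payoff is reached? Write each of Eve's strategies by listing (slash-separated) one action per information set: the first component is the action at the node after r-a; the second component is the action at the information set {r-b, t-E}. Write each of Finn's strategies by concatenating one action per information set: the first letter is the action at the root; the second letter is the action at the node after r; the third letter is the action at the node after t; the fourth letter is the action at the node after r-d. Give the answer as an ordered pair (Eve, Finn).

Trace the play path from the root:
  Finn plays r
  Finn plays d at [r]
  Finn plays s at [r-d]
→ terminal payoff (6, 0).
(Eve's choice at the node after r-a is never reached on this path, so it doesn't affect the outcome.)

(6, 0)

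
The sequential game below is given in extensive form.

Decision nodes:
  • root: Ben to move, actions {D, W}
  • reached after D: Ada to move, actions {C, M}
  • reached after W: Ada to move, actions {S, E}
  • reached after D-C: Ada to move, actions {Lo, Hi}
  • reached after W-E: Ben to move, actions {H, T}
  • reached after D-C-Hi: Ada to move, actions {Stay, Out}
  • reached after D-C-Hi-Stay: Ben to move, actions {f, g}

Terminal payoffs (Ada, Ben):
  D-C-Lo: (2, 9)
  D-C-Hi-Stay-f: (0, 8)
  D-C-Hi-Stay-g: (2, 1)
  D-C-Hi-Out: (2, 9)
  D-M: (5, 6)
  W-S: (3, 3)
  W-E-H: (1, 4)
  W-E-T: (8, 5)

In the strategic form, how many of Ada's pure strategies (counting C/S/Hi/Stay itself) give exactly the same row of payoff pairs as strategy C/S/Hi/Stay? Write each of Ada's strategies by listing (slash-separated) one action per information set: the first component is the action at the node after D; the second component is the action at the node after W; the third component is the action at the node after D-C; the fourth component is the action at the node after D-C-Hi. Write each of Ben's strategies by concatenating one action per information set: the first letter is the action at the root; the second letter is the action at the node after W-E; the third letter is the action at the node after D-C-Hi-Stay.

Row for C/S/Hi/Stay (columns DHf, DHg, DTf, DTg, WHf, WHg, WTf, WTg): (0,8) (2,1) (0,8) (2,1) (3,3) (3,3) (3,3) (3,3).
Every one of Ada's information sets is on the play path for some reply by Ben when Ada follows C/S/Hi/Stay.
Changing the action at any of them therefore changes at least one column, so only C/S/Hi/Stay itself gives this row.

1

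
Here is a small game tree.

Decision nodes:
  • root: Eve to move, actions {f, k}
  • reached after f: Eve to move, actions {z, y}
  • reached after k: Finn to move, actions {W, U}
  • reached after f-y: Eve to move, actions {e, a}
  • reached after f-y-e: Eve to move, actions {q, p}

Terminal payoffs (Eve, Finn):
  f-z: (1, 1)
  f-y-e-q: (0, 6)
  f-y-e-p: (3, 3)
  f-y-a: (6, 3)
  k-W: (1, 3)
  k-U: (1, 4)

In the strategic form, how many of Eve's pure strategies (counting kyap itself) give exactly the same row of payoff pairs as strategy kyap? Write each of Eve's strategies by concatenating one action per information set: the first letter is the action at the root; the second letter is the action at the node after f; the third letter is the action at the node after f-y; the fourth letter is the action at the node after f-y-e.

Row for kyap (columns W, U): (1,3) (1,4).
Under kyap, Eve's choice at the node after f and at the node after f-y and at the node after f-y-e can never be reached regardless of what Finn does, so varying those choices leaves every outcome unchanged.
Holding the reachable choices fixed and varying the unreachable ones freely already gives 2 × 2 × 2 = 8 equivalent strategies.
No other strategy reproduces this row, so those 8 are the full class: kzeq, kzep, kzaq, kzap, kyeq, kyep, kyaq, kyap.

8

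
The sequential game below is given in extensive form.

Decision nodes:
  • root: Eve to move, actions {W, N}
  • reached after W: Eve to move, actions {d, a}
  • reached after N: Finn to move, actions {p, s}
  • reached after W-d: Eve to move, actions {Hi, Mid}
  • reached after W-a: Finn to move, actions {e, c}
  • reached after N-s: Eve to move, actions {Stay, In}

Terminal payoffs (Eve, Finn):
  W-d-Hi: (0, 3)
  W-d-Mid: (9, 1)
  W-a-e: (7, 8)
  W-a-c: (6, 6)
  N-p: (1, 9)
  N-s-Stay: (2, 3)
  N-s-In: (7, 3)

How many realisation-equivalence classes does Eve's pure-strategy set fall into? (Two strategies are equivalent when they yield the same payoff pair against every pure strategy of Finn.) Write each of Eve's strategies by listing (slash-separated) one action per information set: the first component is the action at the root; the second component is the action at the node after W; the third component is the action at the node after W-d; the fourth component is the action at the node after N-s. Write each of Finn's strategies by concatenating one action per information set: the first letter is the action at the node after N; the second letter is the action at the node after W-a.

5

Eve has 16 pure strategies: W/d/Hi/Stay, W/d/Hi/In, W/d/Mid/Stay, W/d/Mid/In, W/a/Hi/Stay, W/a/Hi/In, W/a/Mid/Stay, W/a/Mid/In, N/d/Hi/Stay, N/d/Hi/In, N/d/Mid/Stay, N/d/Mid/In, N/a/Hi/Stay, N/a/Hi/In, N/a/Mid/Stay, N/a/Mid/In. Columns: pe, pc, se, sc.
{W/d/Hi/Stay, W/d/Hi/In} → row (0,3) (0,3) (0,3) (0,3)
{W/d/Mid/Stay, W/d/Mid/In} → row (9,1) (9,1) (9,1) (9,1)
{W/a/Hi/Stay, W/a/Hi/In, W/a/Mid/Stay, W/a/Mid/In} → row (7,8) (6,6) (7,8) (6,6)
{N/d/Hi/Stay, N/d/Mid/Stay, N/a/Hi/Stay, N/a/Mid/Stay} → row (1,9) (1,9) (2,3) (2,3)
{N/d/Hi/In, N/d/Mid/In, N/a/Hi/In, N/a/Mid/In} → row (1,9) (1,9) (7,3) (7,3)
That's 5 distinct rows out of 16 strategies.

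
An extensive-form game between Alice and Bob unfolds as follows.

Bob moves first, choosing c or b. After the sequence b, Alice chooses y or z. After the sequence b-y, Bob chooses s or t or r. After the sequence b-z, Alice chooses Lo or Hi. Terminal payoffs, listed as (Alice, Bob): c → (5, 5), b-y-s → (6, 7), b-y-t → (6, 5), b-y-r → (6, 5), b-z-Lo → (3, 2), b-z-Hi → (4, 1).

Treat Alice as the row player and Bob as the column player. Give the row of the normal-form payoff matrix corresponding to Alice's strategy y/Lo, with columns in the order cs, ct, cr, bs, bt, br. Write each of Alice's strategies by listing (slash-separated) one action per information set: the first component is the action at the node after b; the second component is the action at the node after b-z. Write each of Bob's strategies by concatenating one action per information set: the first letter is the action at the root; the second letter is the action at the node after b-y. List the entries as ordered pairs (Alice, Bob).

(5,5) (5,5) (5,5) (6,7) (6,5) (6,5)

vs cs: Bob plays c → (5, 5)
vs ct: Bob plays c → (5, 5)
vs cr: Bob plays c → (5, 5)
vs bs: Bob plays b → Alice plays y at [b] → Bob plays s at [b-y] → (6, 7)
vs bt: Bob plays b → Alice plays y at [b] → Bob plays t at [b-y] → (6, 5)
vs br: Bob plays b → Alice plays y at [b] → Bob plays r at [b-y] → (6, 5)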